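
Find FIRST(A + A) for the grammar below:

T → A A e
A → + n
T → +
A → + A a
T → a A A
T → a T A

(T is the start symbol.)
{ '+' }

FIRST sets of the non-terminals involved (from the grammar, by fixed-point iteration):
  FIRST(A) = { '+' }

To compute FIRST(A + A), process the symbols left to right:
Symbol A is a non-terminal. Add FIRST(A) \ {ε} = { '+' }
A is not nullable (ε ∉ FIRST(A)), so stop here.
FIRST(A + A) = { '+' }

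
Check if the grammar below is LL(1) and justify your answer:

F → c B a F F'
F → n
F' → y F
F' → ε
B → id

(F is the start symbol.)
A grammar is LL(1) if for each non-terminal N with multiple productions, the predict sets of those productions are pairwise disjoint, where PREDICT(N → α) = (FIRST(α) \ {ε}) ∪ (FOLLOW(N) if α ⇒* ε).

Relevant sets:
  FOLLOW(F') = { $, 'y' }

For F:
  PREDICT(F → c B a F F') = { 'c' }
  PREDICT(F → n) = { 'n' }
For F':
  PREDICT(F' → y F) = { 'y' }
  PREDICT(F' → ε) = { $, 'y' }
B has a single production, so nothing to check there.

Conflict found: Predict set conflict for F': { 'y' }
The grammar is NOT LL(1).

Answer: No. Predict set conflict for F': { 'y' }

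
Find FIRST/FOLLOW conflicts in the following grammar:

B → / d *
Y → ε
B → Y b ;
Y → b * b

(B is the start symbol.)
Yes. Y → b '*' b with FOLLOW(Y) on { 'b' }

Nullable non-terminals: Y.

Y: nullable alternative(s) Y → ε; FOLLOW(Y) = { 'b' }
  Y → ε: FIRST \ {ε} = { } — this is the only nullable alternative, skip
  Y → b * b: FIRST \ {ε} = { 'b' } — overlaps FOLLOW(Y) on { 'b' }: CONFLICT

B has no nullable alternative, so no FIRST/FOLLOW check is needed there.

So the grammar has 1 FIRST/FOLLOW conflict (marked CONFLICT above).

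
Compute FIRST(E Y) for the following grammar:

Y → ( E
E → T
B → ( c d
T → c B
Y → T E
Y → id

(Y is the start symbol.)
{ 'c' }

FIRST sets of the non-terminals involved (from the grammar, by fixed-point iteration):
  FIRST(E) = { 'c' }

To compute FIRST(E Y), process the symbols left to right:
Symbol E is a non-terminal. Add FIRST(E) \ {ε} = { 'c' }
E is not nullable (ε ∉ FIRST(E)), so stop here.
FIRST(E Y) = { 'c' }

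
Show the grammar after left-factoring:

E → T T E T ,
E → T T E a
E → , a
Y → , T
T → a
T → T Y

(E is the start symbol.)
Left-factoring transforms A → αβ₁ | αβ₂ into A → αA' and A' → β₁ | β₂
(α is the longest common prefix among the alternatives). Repeat until
no nonterminal has two alternatives with a common prefix.

Round 1: E has alternatives sharing prefix 'T T E'. Introduce E': E → T T E E'
  Add: E' → T ,
  Add: E' → a

No remaining common prefixes — done.

Resulting grammar:
E → T T E E'
E' → T ,
E' → a
E → , a
Y → , T
T → a
T → T Y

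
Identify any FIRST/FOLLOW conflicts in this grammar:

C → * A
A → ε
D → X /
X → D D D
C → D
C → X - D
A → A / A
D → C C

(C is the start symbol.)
Yes. A → A '/' A with FOLLOW(A) on { '/' }

A FIRST/FOLLOW conflict occurs when a non-terminal N has a nullable alternative N → β (β ⇒* ε) and another alternative N → α with FIRST(α) ∩ FOLLOW(N) ≠ ∅: on such a lookahead the parser cannot decide between expanding α and letting N vanish via β.

Nullable non-terminals: A.
FIRST sets used below: FIRST(A) = { '/', ε }

A: nullable alternative(s) A → ε; FOLLOW(A) = { $, '*', '-', '/' }
  A → ε: FIRST \ {ε} = { } — this is the only nullable alternative, skip
  A → A / A: FIRST \ {ε} = { '/' } — overlaps FOLLOW(A) on { '/' }: CONFLICT

C, D, X have no nullable alternative, so no FIRST/FOLLOW check is needed there.

So the grammar has 1 FIRST/FOLLOW conflict (marked CONFLICT above).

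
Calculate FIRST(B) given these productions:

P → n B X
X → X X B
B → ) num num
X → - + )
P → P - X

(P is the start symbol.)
{ ')' }

From B → ) num num:
  - ')' is a terminal: add ')' and stop

Collecting: FIRST(B) = { ')' }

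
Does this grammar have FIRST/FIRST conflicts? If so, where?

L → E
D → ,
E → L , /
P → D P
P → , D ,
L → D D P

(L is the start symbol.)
A FIRST/FIRST conflict occurs when two productions N → α and N → β for the same non-terminal have FIRST(α) ∩ FIRST(β) ≠ ∅ (with ε ∈ FIRST of a nullable right-hand side, so two nullable alternatives also conflict).

FIRST sets of the non-terminals at (or reachable through a nullable prefix from) the front of some alternative:
  FIRST(E) = { ',' }
  FIRST(D) = { ',' }

Productions for L:
  L → E: FIRST = { ',' }
  L → D D P: FIRST = { ',' }
Productions for P:
  P → D P: FIRST = { ',' }
  P → , D ,: FIRST = { ',' }
D, E have only one production, so no FIRST/FIRST conflict is possible there.

Conflict for L: L → E and L → D D P
  Overlap: { ',' }
Conflict for P: P → D P and P → , D ,
  Overlap: { ',' }

Answer: Yes. L → E / L → D D P on { ',' }; P → D P / P → ',' D ',' on { ',' }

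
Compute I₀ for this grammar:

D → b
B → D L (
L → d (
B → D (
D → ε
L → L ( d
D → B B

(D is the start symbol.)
{ [B → . D (], [B → . D L (], [D → . B B], [D → . b], [D → .], [D' → . D] }

First, augment the grammar with D' → D
I₀ = CLOSURE({ [D' → . D] }):
  [D' → . D] has the dot before D: add [D → . b], [D → .], [D → . B B]
  [D → . B B] has the dot before B: add [B → . D L (], [B → . D (]
No further items can be added.

I₀ = { [B → . D (], [B → . D L (], [D → . B B], [D → . b], [D → .], [D' → . D] }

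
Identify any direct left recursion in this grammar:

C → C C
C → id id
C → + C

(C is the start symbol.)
Yes, C is left-recursive

C → C C: LEFT RECURSIVE (starts with C)
C → id id: starts with id
C → + C: starts with '+'

The grammar has direct left recursion on: C.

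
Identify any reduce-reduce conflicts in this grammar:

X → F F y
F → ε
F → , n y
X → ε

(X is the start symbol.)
A reduce-reduce conflict occurs when an LR(0) state has two complete items [A → α .] and [B → β .] — both call for a reduction, and with no lookahead the parser cannot choose between them.

Augment with X' → X and build the canonical LR(0) collection (I0 = CLOSURE({[X' → . X]}), then GOTO on every symbol after a dot until no new states appear). It has 8 states:
  I0: { [F → . , n y], [F → .], [X → . F F y], [X → .], [X' → . X] }  — shift, 2 reduces
  I1: { [F → , . n y] }  — shift
  I2: { [F → . , n y], [F → .], [X → F . F y] }  — shift, reduce
  I3: { [X' → X .] }  — accept
  I4: { [X → F F . y] }  — shift
  I5: { [X → F F y .] }  — reduce
  I6: { [F → , n . y] }  — shift
  I7: { [F → , n y .] }  — reduce

I0 contains complete items [F → .], [X → .] — reduce-reduce conflict.

Answer: Yes — I0: [F → .] vs [X → .]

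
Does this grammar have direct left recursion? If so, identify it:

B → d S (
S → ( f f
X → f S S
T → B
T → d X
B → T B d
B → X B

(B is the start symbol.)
No direct left recursion

Direct left recursion occurs when N → N α for some non-terminal N (the right-hand side begins with the left-hand side itself).

B → d S (: starts with d
S → ( f f: starts with '('
X → f S S: starts with f
T → B: starts with B
T → d X: starts with d
B → T B d: starts with T
B → X B: starts with X

No direct left recursion found.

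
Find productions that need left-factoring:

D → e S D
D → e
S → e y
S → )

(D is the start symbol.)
Yes, D has productions with common prefix 'e'

Left-factoring is needed when two productions for the same non-terminal
share a common prefix on the right-hand side.

Productions for D:
  D → e S D
  D → e
Productions for S:
  S → e y
  S → )

Found common prefix 'e' in productions for D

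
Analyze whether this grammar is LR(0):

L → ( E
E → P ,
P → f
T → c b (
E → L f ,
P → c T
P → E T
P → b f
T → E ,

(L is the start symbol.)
No. Shift-reduce conflict between [L → ( E .] and [L → . ( E]

Augment with L' → L and build the canonical LR(0) collection (I0 = CLOSURE({[L' → . L]}), then GOTO on every symbol after a dot until no new states appear). It has 20 states:
  I0: { [L → . ( E], [L' → . L] }  — shift
  I1: { [E → . L f ,], [E → . P ,], [L → ( . E], [L → . ( E], [P → . E T], [P → . b f], [P → . c T], [P → . f] }  — shift
  I2: { [L' → L .] }  — accept
  I3: { [E → . L f ,], [E → . P ,], [L → ( E .], [L → . ( E], [P → . E T], [P → . b f], [P → . c T], [P → . f], [P → E . T], [T → . E ,], [T → . c b (] }  — shift, reduce
  I4: { [E → L . f ,] }  — shift
  I5: { [E → P . ,] }  — shift
  I6: { [P → b . f] }  — shift
  I7: { [E → . L f ,], [E → . P ,], [L → . ( E], [P → . E T], [P → . b f], [P → . c T], [P → . f], [P → c . T], [T → . E ,], [T → . c b (] }  — shift
  I8: { [P → f .] }  — reduce
  I9: { [E → . L f ,], [E → . P ,], [L → . ( E], [P → . E T], [P → . b f], [P → . c T], [P → . f], [P → E . T], [T → . E ,], [T → . c b (], [T → E . ,] }  — shift
  I10: { [P → c T .] }  — reduce
  I11: { [E → . L f ,], [E → . P ,], [L → . ( E], [P → . E T], [P → . b f], [P → . c T], [P → . f], [P → c . T], [T → . E ,], [T → . c b (], [T → c . b (] }  — shift
  I12: { [P → b . f], [T → c b . (] }  — shift
  I13: { [T → c b ( .] }  — reduce
  I14: { [P → b f .] }  — reduce
  I15: { [T → E , .] }  — reduce
  I16: { [P → E T .] }  — reduce
  I17: { [E → P , .] }  — reduce
  I18: { [E → L f . ,] }  — shift
  I19: { [E → L f , .] }  — reduce

Conflict in state I3:
  Shift-reduce conflict between [L → ( E .] and [L → . ( E]
So the grammar is NOT LR(0).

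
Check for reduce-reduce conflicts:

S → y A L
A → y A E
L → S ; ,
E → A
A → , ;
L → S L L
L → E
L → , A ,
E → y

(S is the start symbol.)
A reduce-reduce conflict occurs when an LR(0) state has two complete items [A → α .] and [B → β .] — both call for a reduction, and with no lookahead the parser cannot choose between them.

Augment with S' → S and build the canonical LR(0) collection (I0 = CLOSURE({[S' → . S]}), then GOTO on every symbol after a dot until no new states appear). It has 24 states:
  I0: { [S → . y A L], [S' → . S] }  — shift
  I1: { [S' → S .] }  — accept
  I2: { [A → . , ;], [A → . y A E], [S → y . A L] }  — shift
  I3: { [A → , . ;] }  — shift
  I4: { [A → . , ;], [A → . y A E], [E → . A], [E → . y], [L → . , A ,], [L → . E], [L → . S ; ,], [L → . S L L], [S → . y A L], [S → y A . L] }  — shift
  I5: { [A → . , ;], [A → . y A E], [A → y . A E] }  — shift
  I6: { [A → . , ;], [A → . y A E], [A → y A . E], [E → . A], [E → . y] }  — shift
  I7: { [E → A .] }  — reduce
  I8: { [A → y A E .] }  — reduce
  I9: { [A → . , ;], [A → . y A E], [A → y . A E], [E → y .] }  — shift, reduce
  I10: { [A → , . ;], [A → . , ;], [A → . y A E], [L → , . A ,] }  — shift
  I11: { [L → E .] }  — reduce
  I12: { [S → y A L .] }  — reduce
  I13: { [A → . , ;], [A → . y A E], [E → . A], [E → . y], [L → . , A ,], [L → . E], [L → . S ; ,], [L → . S L L], [L → S . ; ,], [L → S . L L], [S → . y A L] }  — shift
  I14: { [A → . , ;], [A → . y A E], [A → y . A E], [E → y .], [S → y . A L] }  — shift, reduce
  I15: { [A → . , ;], [A → . y A E], [A → y A . E], [E → . A], [E → . y], [L → . , A ,], [L → . E], [L → . S ; ,], [L → . S L L], [S → . y A L], [S → y A . L] }  — shift
  I16: { [A → y A E .], [L → E .] }  — 2 reduces
  I17: { [L → S ; . ,] }  — shift
  I18: { [A → . , ;], [A → . y A E], [E → . A], [E → . y], [L → . , A ,], [L → . E], [L → . S ; ,], [L → . S L L], [L → S L . L], [S → . y A L] }  — shift
  I19: { [L → S L L .] }  — reduce
  I20: { [L → S ; , .] }  — reduce
  I21: { [A → , ; .] }  — reduce
  I22: { [L → , A . ,] }  — shift
  I23: { [L → , A , .] }  — reduce

I16 contains complete items [A → y A E .], [L → E .] — reduce-reduce conflict.

Answer: Yes — I16: [A → y A E .] vs [L → E .]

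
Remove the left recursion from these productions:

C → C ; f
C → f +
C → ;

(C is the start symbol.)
C → f + C'
C → ; C'
C' → ; f C'
C' → ε

C is directly left-recursive. The standard transformation for
  A → A α₁ | ... | A α_m | β₁ | ... | β_n
is
  A  → β₁ A' | ... | β_n A'
  A' → α₁ A' | ... | α_m A' | ε

C → f + becomes C → f + C'
C → ; becomes C → ; C'
C → C ; f becomes C' → ; f C'
Add C' → ε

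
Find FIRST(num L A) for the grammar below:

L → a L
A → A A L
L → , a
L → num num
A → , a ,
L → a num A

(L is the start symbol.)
{ 'num' }

To compute FIRST(num L A), process the symbols left to right:
Symbol num is a terminal. Add 'num' and stop.
FIRST(num L A) = { 'num' }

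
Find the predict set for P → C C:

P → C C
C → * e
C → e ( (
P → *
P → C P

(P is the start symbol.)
{ '*', 'e' }

PREDICT(P → C C) = (FIRST(RHS) \ {ε}) ∪ (FOLLOW(P) if ε ∈ FIRST(RHS), i.e. RHS ⇒* ε)
FIRST(C) = { '*', 'e' }
FIRST(C C) = { '*', 'e' }
ε ∉ FIRST(C C), so FOLLOW(P) is not added.
PREDICT(P → C C) = { '*', 'e' }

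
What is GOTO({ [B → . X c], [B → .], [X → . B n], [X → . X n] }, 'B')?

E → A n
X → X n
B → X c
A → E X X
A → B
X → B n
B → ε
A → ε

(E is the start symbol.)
{ [X → B . n] }

GOTO(I, 'B') = CLOSURE({ [A → αX.β] : [A → α.Xβ] ∈ I, X = 'B' })

Items with dot before 'B', with the dot advanced:
  [X → . B n] → [X → B . n]
Closure adds nothing (no advanced item has the dot before a non-terminal).

GOTO = { [X → B . n] }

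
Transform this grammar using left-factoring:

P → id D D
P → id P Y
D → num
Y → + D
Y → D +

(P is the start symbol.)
P → id P'
P' → D D
P' → P Y
D → num
Y → + D
Y → D +

Left-factoring transforms A → αβ₁ | αβ₂ into A → αA' and A' → β₁ | β₂
(α is the longest common prefix among the alternatives). Repeat until
no nonterminal has two alternatives with a common prefix.

Round 1: P has alternatives sharing prefix 'id'. Introduce P': P → id P'
  Add: P' → D D
  Add: P' → P Y

No remaining common prefixes — done.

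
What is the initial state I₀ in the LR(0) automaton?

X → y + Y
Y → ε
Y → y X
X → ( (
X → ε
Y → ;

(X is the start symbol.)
{ [X → . ( (], [X → . y + Y], [X → .], [X' → . X] }

First, augment the grammar with X' → X
I₀ = CLOSURE({ [X' → . X] }):
  [X' → . X] has the dot before X: add [X → . y + Y], [X → . ( (], [X → .]
No further items can be added.

I₀ = { [X → . ( (], [X → . y + Y], [X → .], [X' → . X] }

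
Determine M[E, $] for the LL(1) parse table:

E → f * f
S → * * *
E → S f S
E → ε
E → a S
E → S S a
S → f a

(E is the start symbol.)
E → ε

To find M[E, $], we find productions for E where $ is in the predict set (PREDICT(N → α) = (FIRST(α) \ {ε}) ∪ (FOLLOW(N) if α ⇒* ε)).

Relevant sets:
  FIRST(S) = { '*', 'f' }
  FOLLOW(E) = { $ }

E → f * f: PREDICT = { 'f' }
E → S f S: PREDICT = { '*', 'f' }
E → ε: PREDICT = { $ }
  $ is in predict set, so this production goes in M[E, $]
E → a S: PREDICT = { 'a' }
E → S S a: PREDICT = { '*', 'f' }

M[E, $] = E → ε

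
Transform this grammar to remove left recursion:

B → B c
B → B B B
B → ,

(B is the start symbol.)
B → , B'
B' → c B'
B' → B B B'
B' → ε

B is directly left-recursive. The standard transformation for
  A → A α₁ | ... | A α_m | β₁ | ... | β_n
is
  A  → β₁ A' | ... | β_n A'
  A' → α₁ A' | ... | α_m A' | ε

B → , becomes B → , B'
B → B c becomes B' → c B'
B → B B B becomes B' → B B B'
Add B' → ε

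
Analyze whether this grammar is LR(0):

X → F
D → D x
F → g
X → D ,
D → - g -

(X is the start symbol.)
A grammar is LR(0) if no state in the canonical LR(0) collection has:
  - both a shift item (dot before a terminal) and a complete item (shift-reduce conflict), or
  - two or more complete items (reduce-reduce conflict; the accept item [X' → X .] counts as a complete item here).

Augment with X' → X and build the canonical LR(0) collection (I0 = CLOSURE({[X' → . X]}), then GOTO on every symbol after a dot until no new states appear). It has 10 states:
  I0: { [D → . - g -], [D → . D x], [F → . g], [X → . D ,], [X → . F], [X' → . X] }  — shift
  I1: { [D → - . g -] }  — shift
  I2: { [D → D . x], [X → D . ,] }  — shift
  I3: { [X → F .] }  — reduce
  I4: { [X' → X .] }  — accept
  I5: { [F → g .] }  — reduce
  I6: { [X → D , .] }  — reduce
  I7: { [D → D x .] }  — reduce
  I8: { [D → - g . -] }  — shift
  I9: { [D → - g - .] }  — reduce

Every state is either a pure shift/goto state or contains exactly one complete item and nothing to shift — no conflicts. The grammar is LR(0).

Answer: Yes, the grammar is LR(0)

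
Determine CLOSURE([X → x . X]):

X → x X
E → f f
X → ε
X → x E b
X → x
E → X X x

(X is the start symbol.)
Start with: [X → x . X]
  [X → x . X] has the dot before X: add [X → . x X], [X → .], [X → . x E b], [X → . x]
No further items can be added.

CLOSURE = { [X → . x E b], [X → . x X], [X → . x], [X → .], [X → x . X] }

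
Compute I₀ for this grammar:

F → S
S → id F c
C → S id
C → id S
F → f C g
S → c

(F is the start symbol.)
First, augment the grammar with F' → F
I₀ = CLOSURE({ [F' → . F] }):
  [F' → . F] has the dot before F: add [F → . S], [F → . f C g]
  [F → . S] has the dot before S: add [S → . id F c], [S → . c]
No further items can be added.

I₀ = { [F → . S], [F → . f C g], [F' → . F], [S → . c], [S → . id F c] }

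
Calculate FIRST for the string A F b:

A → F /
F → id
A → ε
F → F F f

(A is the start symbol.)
{ 'id' }

FIRST sets of the non-terminals involved (from the grammar, by fixed-point iteration):
  FIRST(A) = { 'id', ε }
  FIRST(F) = { 'id' }

To compute FIRST(A F b), process the symbols left to right:
Symbol A is a non-terminal. Add FIRST(A) \ {ε} = { 'id' }
A is nullable (ε ∈ FIRST(A)), continue to the next symbol.
Symbol F is a non-terminal. Add FIRST(F) \ {ε} = { 'id' }
F is not nullable (ε ∉ FIRST(F)), so stop here.
FIRST(A F b) = { 'id' }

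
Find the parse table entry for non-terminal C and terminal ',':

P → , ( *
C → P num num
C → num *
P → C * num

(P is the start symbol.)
C → P num num

To find M[C, ','], we find productions for C where ',' is in the predict set (PREDICT(N → α) = (FIRST(α) \ {ε}) ∪ (FOLLOW(N) if α ⇒* ε)).

Relevant sets:
  FIRST(P) = { ',', 'num' }

C → P num num: PREDICT = { ',', 'num' }
  ',' is in predict set, so this production goes in M[C, ',']
C → num *: PREDICT = { 'num' }

M[C, ','] = C → P num num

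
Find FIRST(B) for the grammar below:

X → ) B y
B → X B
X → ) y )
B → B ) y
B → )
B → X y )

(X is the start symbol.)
FIRST sets of the other non-terminals involved (by the same procedure, iterated to a fixed point):
  FIRST(X) = { ')' }

From B → X B:
  - X is a non-terminal: add FIRST(X) \ {ε} = { ')' }
    X is not nullable, so stop
From B → B ) y:
  - B is the symbol being defined: contributes nothing new
    B is not nullable, so stop
From B → ):
  - ')' is a terminal: add ')' and stop
From B → X y ):
  - X is a non-terminal: add FIRST(X) \ {ε} = { ')' }
    X is not nullable, so stop

Collecting: FIRST(B) = { ')' }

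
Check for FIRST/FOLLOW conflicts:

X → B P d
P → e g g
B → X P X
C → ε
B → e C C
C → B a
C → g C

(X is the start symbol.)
A FIRST/FOLLOW conflict occurs when a non-terminal N has a nullable alternative N → β (β ⇒* ε) and another alternative N → α with FIRST(α) ∩ FOLLOW(N) ≠ ∅: on such a lookahead the parser cannot decide between expanding α and letting N vanish via β.

Nullable non-terminals: C.
FIRST sets used below: FIRST(B) = { 'e' }

C: nullable alternative(s) C → ε; FOLLOW(C) = { 'a', 'e', 'g' }
  C → ε: FIRST \ {ε} = { } — this is the only nullable alternative, skip
  C → B a: FIRST \ {ε} = { 'e' } — overlaps FOLLOW(C) on { 'e' }: CONFLICT
  C → g C: FIRST \ {ε} = { 'g' } — overlaps FOLLOW(C) on { 'g' }: CONFLICT

B, P, X have no nullable alternative, so no FIRST/FOLLOW check is needed there.

So the grammar has 2 FIRST/FOLLOW conflicts (marked CONFLICT above).

Answer: Yes. C → B a with FOLLOW(C) on { 'e' }; C → g C with FOLLOW(C) on { 'g' }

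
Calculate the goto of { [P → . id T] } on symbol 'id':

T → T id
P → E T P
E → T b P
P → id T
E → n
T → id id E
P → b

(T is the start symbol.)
{ [P → id . T], [T → . T id], [T → . id id E] }

GOTO(I, 'id') = CLOSURE({ [A → αX.β] : [A → α.Xβ] ∈ I, X = 'id' })

Items with dot before 'id', with the dot advanced:
  [P → . id T] → [P → id . T]
Closure of the advanced items:
  [P → id . T] has the dot before T: add [T → . T id], [T → . id id E]

GOTO = { [P → id . T], [T → . T id], [T → . id id E] }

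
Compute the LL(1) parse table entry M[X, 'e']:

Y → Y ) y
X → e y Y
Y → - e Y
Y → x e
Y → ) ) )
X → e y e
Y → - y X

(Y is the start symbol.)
To find M[X, 'e'], we find productions for X where 'e' is in the predict set (PREDICT(N → α) = (FIRST(α) \ {ε}) ∪ (FOLLOW(N) if α ⇒* ε)).

X → e y Y: PREDICT = { 'e' }
  'e' is in predict set, so this production goes in M[X, 'e']
X → e y e: PREDICT = { 'e' }
  'e' is in predict set, so this production goes in M[X, 'e']

M[X, 'e'] = X → e y Y, X → e y e  (a multiply-defined cell — the grammar is not LL(1))

Answer: X → e y Y, X → e y e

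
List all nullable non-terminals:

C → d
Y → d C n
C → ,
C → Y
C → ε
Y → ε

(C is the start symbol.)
{ 'C', 'Y' }

A non-terminal is nullable if it can derive ε (the empty string): either it has an ε-production, or it has a production whose right-hand side consists entirely of nullable non-terminals.

ε-productions: C → ε, Y → ε
So C, Y are immediately nullable.
Every non-terminal is now nullable.
Nullable = { 'C', 'Y' }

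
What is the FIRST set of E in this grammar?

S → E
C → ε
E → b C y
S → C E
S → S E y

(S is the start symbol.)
To compute FIRST(E), examine every production with E on the left-hand side, reading each right-hand side left to right until a non-nullable symbol is reached.

From E → b C y:
  - b is a terminal: add 'b' and stop

Collecting: FIRST(E) = { 'b' }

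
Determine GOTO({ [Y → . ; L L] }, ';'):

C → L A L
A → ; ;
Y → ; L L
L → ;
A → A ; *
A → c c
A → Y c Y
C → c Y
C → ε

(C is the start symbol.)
GOTO(I, ';') = CLOSURE({ [A → αX.β] : [A → α.Xβ] ∈ I, X = ';' })

Items with dot before ';', with the dot advanced:
  [Y → . ; L L] → [Y → ; . L L]
Closure of the advanced items:
  [Y → ; . L L] has the dot before L: add [L → . ;]

GOTO = { [L → . ;], [Y → ; . L L] }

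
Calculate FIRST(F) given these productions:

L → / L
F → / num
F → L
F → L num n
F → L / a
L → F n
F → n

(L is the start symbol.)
{ '/', 'n' }

To compute FIRST(F), examine every production with F on the left-hand side, reading each right-hand side left to right until a non-nullable symbol is reached.

FIRST sets of the other non-terminals involved (by the same procedure, iterated to a fixed point):
  FIRST(L) = { '/', 'n' }

From F → / num:
  - '/' is a terminal: add '/' and stop
From F → L:
  - L is a non-terminal: add FIRST(L) \ {ε} = { '/', 'n' }
    L is not nullable, so stop
From F → L num n:
  - L is a non-terminal: add FIRST(L) \ {ε} = { '/', 'n' }
    L is not nullable, so stop
From F → L / a:
  - L is a non-terminal: add FIRST(L) \ {ε} = { '/', 'n' }
    L is not nullable, so stop
From F → n:
  - n is a terminal: add 'n' and stop

Collecting: FIRST(F) = { '/', 'n' }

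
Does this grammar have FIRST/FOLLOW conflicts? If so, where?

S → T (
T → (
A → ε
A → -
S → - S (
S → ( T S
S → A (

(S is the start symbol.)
No FIRST/FOLLOW conflicts.

Nullable non-terminals: A.

A: nullable alternative(s) A → ε; FOLLOW(A) = { '(' }
  A → ε: FIRST \ {ε} = { } — this is the only nullable alternative, skip
  A → -: FIRST \ {ε} = { '-' } — disjoint from FOLLOW(A)

S, T have no nullable alternative, so no FIRST/FOLLOW check is needed there.

No FIRST/FOLLOW conflicts found.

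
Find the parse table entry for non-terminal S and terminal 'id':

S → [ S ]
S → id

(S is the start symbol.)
S → id

To find M[S, 'id'], we find productions for S where 'id' is in the predict set (PREDICT(N → α) = (FIRST(α) \ {ε}) ∪ (FOLLOW(N) if α ⇒* ε)).

S → [ S ]: PREDICT = { '[' }
S → id: PREDICT = { 'id' }
  'id' is in predict set, so this production goes in M[S, 'id']

M[S, 'id'] = S → id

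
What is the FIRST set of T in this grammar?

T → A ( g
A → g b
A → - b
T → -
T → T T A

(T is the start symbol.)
FIRST sets of the other non-terminals involved (by the same procedure, iterated to a fixed point):
  FIRST(A) = { '-', 'g' }

From T → A ( g:
  - A is a non-terminal: add FIRST(A) \ {ε} = { '-', 'g' }
    A is not nullable, so stop
From T → -:
  - '-' is a terminal: add '-' and stop
From T → T T A:
  - T is the symbol being defined: contributes nothing new
    T is not nullable, so stop

Collecting: FIRST(T) = { '-', 'g' }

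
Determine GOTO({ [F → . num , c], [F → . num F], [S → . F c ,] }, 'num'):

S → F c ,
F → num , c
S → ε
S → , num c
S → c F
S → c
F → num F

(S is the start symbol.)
{ [F → . num , c], [F → . num F], [F → num . , c], [F → num . F] }

GOTO(I, 'num') = CLOSURE({ [A → αX.β] : [A → α.Xβ] ∈ I, X = 'num' })

Items with dot before 'num', with the dot advanced:
  [F → . num , c] → [F → num . , c]
  [F → . num F] → [F → num . F]
Closure of the advanced items:
  [F → num . F] has the dot before F: add [F → . num , c], [F → . num F]

GOTO = { [F → . num , c], [F → . num F], [F → num . , c], [F → num . F] }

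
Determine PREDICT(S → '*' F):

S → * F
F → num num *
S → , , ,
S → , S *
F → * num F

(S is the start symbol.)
{ '*' }

PREDICT(S → '*' F) = (FIRST(RHS) \ {ε}) ∪ (FOLLOW(S) if ε ∈ FIRST(RHS), i.e. RHS ⇒* ε)
FIRST('*' F) = { '*' }
ε ∉ FIRST('*' F), so FOLLOW(S) is not added.
PREDICT(S → '*' F) = { '*' }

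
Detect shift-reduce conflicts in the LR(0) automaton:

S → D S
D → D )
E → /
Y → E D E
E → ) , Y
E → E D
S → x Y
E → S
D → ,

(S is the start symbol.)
Augment with S' → S and build the canonical LR(0) collection (I0 = CLOSURE({[S' → . S]}), then GOTO on every symbol after a dot until no new states appear). It has 18 states:
  I0: { [D → . ,], [D → . D )], [S → . D S], [S → . x Y], [S' → . S] }  — shift
  I1: { [D → , .] }  — reduce
  I2: { [D → . ,], [D → . D )], [D → D . )], [S → . D S], [S → . x Y], [S → D . S] }  — shift
  I3: { [S' → S .] }  — accept
  I4: { [D → . ,], [D → . D )], [E → . ) , Y], [E → . /], [E → . E D], [E → . S], [S → . D S], [S → . x Y], [S → x . Y], [Y → . E D E] }  — shift
  I5: { [E → ) . , Y] }  — shift
  I6: { [E → / .] }  — reduce
  I7: { [D → . ,], [D → . D )], [E → E . D], [Y → E . D E] }  — shift
  I8: { [E → S .] }  — reduce
  I9: { [S → x Y .] }  — reduce
  I10: { [D → . ,], [D → . D )], [D → D . )], [E → . ) , Y], [E → . /], [E → . E D], [E → . S], [E → E D .], [S → . D S], [S → . x Y], [Y → E D . E] }  — shift, reduce
  I11: { [D → D ) .], [E → ) . , Y] }  — shift, reduce
  I12: { [D → . ,], [D → . D )], [E → E . D], [Y → E D E .] }  — shift, reduce
  I13: { [D → D . )], [E → E D .] }  — shift, reduce
  I14: { [D → D ) .] }  — reduce
  I15: { [D → . ,], [D → . D )], [E → ) , . Y], [E → . ) , Y], [E → . /], [E → . E D], [E → . S], [S → . D S], [S → . x Y], [Y → . E D E] }  — shift
  I16: { [E → ) , Y .] }  — reduce
  I17: { [S → D S .] }  — reduce

I10 contains reduce item [E → E D .] and shift items [D → . ,], [D → D . )], [E → . ) , Y], [E → . /], [S → . x Y] — shift-reduce conflict.
I11 contains reduce item [D → D ) .] and shift item [E → ) . , Y] — shift-reduce conflict.
I12 contains reduce item [Y → E D E .] and shift item [D → . ,] — shift-reduce conflict.
I13 contains reduce item [E → E D .] and shift item [D → D . )] — shift-reduce conflict.

Answer: Yes — I10: [E → E D .] vs [D → . ,]; I11: [D → D ) .] vs [E → ) . , Y]; I12: [Y → E D E .] vs [D → . ,]; I13: [E → E D .] vs [D → D . )]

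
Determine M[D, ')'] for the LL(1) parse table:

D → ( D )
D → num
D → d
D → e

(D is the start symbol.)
Empty (error entry)

To find M[D, ')'], we find productions for D where ')' is in the predict set (PREDICT(N → α) = (FIRST(α) \ {ε}) ∪ (FOLLOW(N) if α ⇒* ε)).

D → ( D ): PREDICT = { '(' }
D → num: PREDICT = { 'num' }
D → d: PREDICT = { 'd' }
D → e: PREDICT = { 'e' }

M[D, ')'] is empty (no production applies)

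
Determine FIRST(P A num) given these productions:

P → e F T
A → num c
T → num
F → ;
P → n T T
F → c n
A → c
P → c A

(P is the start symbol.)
{ 'c', 'e', 'n' }

FIRST sets of the non-terminals involved (from the grammar, by fixed-point iteration):
  FIRST(P) = { 'c', 'e', 'n' }

To compute FIRST(P A num), process the symbols left to right:
Symbol P is a non-terminal. Add FIRST(P) \ {ε} = { 'c', 'e', 'n' }
P is not nullable (ε ∉ FIRST(P)), so stop here.
FIRST(P A num) = { 'c', 'e', 'n' }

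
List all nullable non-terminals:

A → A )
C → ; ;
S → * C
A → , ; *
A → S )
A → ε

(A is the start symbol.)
A non-terminal is nullable if it can derive ε (the empty string): either it has an ε-production, or it has a production whose right-hand side consists entirely of nullable non-terminals.

ε-productions: A → ε
So A is immediately nullable.
No further non-terminal can be added: every production for the remaining non-terminals contains a terminal or a non-nullable non-terminal.
Nullable = { 'A' }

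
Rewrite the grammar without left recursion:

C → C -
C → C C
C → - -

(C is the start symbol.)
C → - - C'
C' → - C'
C' → C C'
C' → ε

C is directly left-recursive. The standard transformation for
  A → A α₁ | ... | A α_m | β₁ | ... | β_n
is
  A  → β₁ A' | ... | β_n A'
  A' → α₁ A' | ... | α_m A' | ε

C → - - becomes C → - - C'
C → C - becomes C' → - C'
C → C C becomes C' → C C'
Add C' → ε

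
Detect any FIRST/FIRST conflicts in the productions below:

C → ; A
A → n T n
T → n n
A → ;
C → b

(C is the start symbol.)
A FIRST/FIRST conflict occurs when two productions N → α and N → β for the same non-terminal have FIRST(α) ∩ FIRST(β) ≠ ∅ (with ε ∈ FIRST of a nullable right-hand side, so two nullable alternatives also conflict).

Productions for C:
  C → ; A: FIRST = { ';' }
  C → b: FIRST = { 'b' }
Productions for A:
  A → n T n: FIRST = { 'n' }
  A → ;: FIRST = { ';' }
T has only one production, so no FIRST/FIRST conflict is possible there.

All alternatives of each non-terminal have pairwise disjoint FIRST sets.

Answer: No FIRST/FIRST conflicts.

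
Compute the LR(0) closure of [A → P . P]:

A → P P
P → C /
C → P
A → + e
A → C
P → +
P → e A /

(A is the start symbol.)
{ [A → P . P], [C → . P], [P → . +], [P → . C /], [P → . e A /] }

Start with: [A → P . P]
  [A → P . P] has the dot before P: add [P → . C /], [P → . +], [P → . e A /]
  [P → . C /] has the dot before C: add [C → . P]
No further items can be added.

CLOSURE = { [A → P . P], [C → . P], [P → . +], [P → . C /], [P → . e A /] }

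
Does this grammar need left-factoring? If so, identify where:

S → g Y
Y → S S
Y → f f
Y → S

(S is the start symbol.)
Left-factoring is needed when two productions for the same non-terminal
share a common prefix on the right-hand side.

Productions for Y:
  Y → S S
  Y → f f
  Y → S

Found common prefix 'S' in productions for Y

Answer: Yes, Y has productions with common prefix 'S'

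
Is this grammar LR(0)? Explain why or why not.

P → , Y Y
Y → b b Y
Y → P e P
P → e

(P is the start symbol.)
A grammar is LR(0) if no state in the canonical LR(0) collection has:
  - both a shift item (dot before a terminal) and a complete item (shift-reduce conflict), or
  - two or more complete items (reduce-reduce conflict; the accept item [P' → P .] counts as a complete item here).

Augment with P' → P and build the canonical LR(0) collection (I0 = CLOSURE({[P' → . P]}), then GOTO on every symbol after a dot until no new states appear). It has 12 states:
  I0: { [P → . , Y Y], [P → . e], [P' → . P] }  — shift
  I1: { [P → , . Y Y], [P → . , Y Y], [P → . e], [Y → . P e P], [Y → . b b Y] }  — shift
  I2: { [P' → P .] }  — accept
  I3: { [P → e .] }  — reduce
  I4: { [Y → P . e P] }  — shift
  I5: { [P → , Y . Y], [P → . , Y Y], [P → . e], [Y → . P e P], [Y → . b b Y] }  — shift
  I6: { [Y → b . b Y] }  — shift
  I7: { [P → . , Y Y], [P → . e], [Y → . P e P], [Y → . b b Y], [Y → b b . Y] }  — shift
  I8: { [Y → b b Y .] }  — reduce
  I9: { [P → , Y Y .] }  — reduce
  I10: { [P → . , Y Y], [P → . e], [Y → P e . P] }  — shift
  I11: { [Y → P e P .] }  — reduce

Every state is either a pure shift/goto state or contains exactly one complete item and nothing to shift — no conflicts. The grammar is LR(0).

Answer: Yes, the grammar is LR(0)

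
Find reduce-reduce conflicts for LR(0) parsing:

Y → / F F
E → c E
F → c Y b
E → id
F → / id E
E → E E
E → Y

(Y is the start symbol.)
Augment with Y' → Y and build the canonical LR(0) collection (I0 = CLOSURE({[Y' → . Y]}), then GOTO on every symbol after a dot until no new states appear). It has 16 states:
  I0: { [Y → . / F F], [Y' → . Y] }  — shift
  I1: { [F → . / id E], [F → . c Y b], [Y → / . F F] }  — shift
  I2: { [Y' → Y .] }  — accept
  I3: { [F → / . id E] }  — shift
  I4: { [F → . / id E], [F → . c Y b], [Y → / F . F] }  — shift
  I5: { [F → c . Y b], [Y → . / F F] }  — shift
  I6: { [F → c Y . b] }  — shift
  I7: { [F → c Y b .] }  — reduce
  I8: { [Y → / F F .] }  — reduce
  I9: { [E → . E E], [E → . Y], [E → . c E], [E → . id], [F → / id . E], [Y → . / F F] }  — shift
  I10: { [E → . E E], [E → . Y], [E → . c E], [E → . id], [E → E . E], [F → / id E .], [Y → . / F F] }  — shift, reduce
  I11: { [E → Y .] }  — reduce
  I12: { [E → . E E], [E → . Y], [E → . c E], [E → . id], [E → c . E], [Y → . / F F] }  — shift
  I13: { [E → id .] }  — reduce
  I14: { [E → . E E], [E → . Y], [E → . c E], [E → . id], [E → E . E], [E → c E .], [Y → . / F F] }  — shift, reduce
  I15: { [E → . E E], [E → . Y], [E → . c E], [E → . id], [E → E . E], [E → E E .], [Y → . / F F] }  — shift, reduce

No state contains more than one complete item.

Answer: No reduce-reduce conflicts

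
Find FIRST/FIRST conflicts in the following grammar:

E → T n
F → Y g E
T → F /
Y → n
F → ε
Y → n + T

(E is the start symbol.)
A FIRST/FIRST conflict occurs when two productions N → α and N → β for the same non-terminal have FIRST(α) ∩ FIRST(β) ≠ ∅ (with ε ∈ FIRST of a nullable right-hand side, so two nullable alternatives also conflict).

FIRST sets of the non-terminals at (or reachable through a nullable prefix from) the front of some alternative:
  FIRST(Y) = { 'n' }

Productions for F:
  F → Y g E: FIRST = { 'n' }
  F → ε: FIRST = { ε }
Productions for Y:
  Y → n: FIRST = { 'n' }
  Y → n + T: FIRST = { 'n' }
E, T have only one production, so no FIRST/FIRST conflict is possible there.

Conflict for Y: Y → n and Y → n + T
  Overlap: { 'n' }

Answer: Yes. Y → n / Y → n '+' T on { 'n' }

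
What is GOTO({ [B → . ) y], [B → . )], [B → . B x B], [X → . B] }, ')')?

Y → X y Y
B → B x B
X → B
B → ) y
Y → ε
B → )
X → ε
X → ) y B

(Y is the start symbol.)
GOTO(I, ')') = CLOSURE({ [A → αX.β] : [A → α.Xβ] ∈ I, X = ')' })

Items with dot before ')', with the dot advanced:
  [B → . )] → [B → ) .]
  [B → . ) y] → [B → ) . y]
Closure adds nothing (no advanced item has the dot before a non-terminal).

GOTO = { [B → ) . y], [B → ) .] }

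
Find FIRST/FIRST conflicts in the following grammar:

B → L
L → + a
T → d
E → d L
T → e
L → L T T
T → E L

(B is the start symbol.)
Yes. L → '+' a / L → L T T on { '+' }; T → d / T → E L on { 'd' }

A FIRST/FIRST conflict occurs when two productions N → α and N → β for the same non-terminal have FIRST(α) ∩ FIRST(β) ≠ ∅ (with ε ∈ FIRST of a nullable right-hand side, so two nullable alternatives also conflict).

FIRST sets of the non-terminals at (or reachable through a nullable prefix from) the front of some alternative:
  FIRST(L) = { '+' }
  FIRST(E) = { 'd' }

Productions for L:
  L → + a: FIRST = { '+' }
  L → L T T: FIRST = { '+' }
Productions for T:
  T → d: FIRST = { 'd' }
  T → e: FIRST = { 'e' }
  T → E L: FIRST = { 'd' }
B, E have only one production, so no FIRST/FIRST conflict is possible there.

Conflict for L: L → + a and L → L T T
  Overlap: { '+' }
Conflict for T: T → d and T → E L
  Overlap: { 'd' }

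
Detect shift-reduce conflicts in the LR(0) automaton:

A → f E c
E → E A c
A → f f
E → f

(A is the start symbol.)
No shift-reduce conflicts

Augment with A' → A and build the canonical LR(0) collection (I0 = CLOSURE({[A' → . A]}), then GOTO on every symbol after a dot until no new states appear). It has 8 states:
  I0: { [A → . f E c], [A → . f f], [A' → . A] }  — shift
  I1: { [A' → A .] }  — accept
  I2: { [A → f . E c], [A → f . f], [E → . E A c], [E → . f] }  — shift
  I3: { [A → . f E c], [A → . f f], [A → f E . c], [E → E . A c] }  — shift
  I4: { [A → f f .], [E → f .] }  — 2 reduces
  I5: { [E → E A . c] }  — shift
  I6: { [A → f E c .] }  — reduce
  I7: { [E → E A c .] }  — reduce

No state contains both a complete item and a shift item.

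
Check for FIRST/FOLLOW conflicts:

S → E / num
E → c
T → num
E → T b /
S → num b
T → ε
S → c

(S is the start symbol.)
No FIRST/FOLLOW conflicts.

A FIRST/FOLLOW conflict occurs when a non-terminal N has a nullable alternative N → β (β ⇒* ε) and another alternative N → α with FIRST(α) ∩ FOLLOW(N) ≠ ∅: on such a lookahead the parser cannot decide between expanding α and letting N vanish via β.

Nullable non-terminals: T.

T: nullable alternative(s) T → ε; FOLLOW(T) = { 'b' }
  T → num: FIRST \ {ε} = { 'num' } — disjoint from FOLLOW(T)
  T → ε: FIRST \ {ε} = { } — this is the only nullable alternative, skip

E, S have no nullable alternative, so no FIRST/FOLLOW check is needed there.

No FIRST/FOLLOW conflicts found.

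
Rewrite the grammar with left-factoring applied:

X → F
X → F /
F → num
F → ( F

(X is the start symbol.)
Left-factoring transforms A → αβ₁ | αβ₂ into A → αA' and A' → β₁ | β₂
(α is the longest common prefix among the alternatives). Repeat until
no nonterminal has two alternatives with a common prefix.

Round 1: X has alternatives sharing prefix 'F'. Introduce X': X → F X'
  Add: X' → ε
  Add: X' → /

No remaining common prefixes — done.

Resulting grammar:
X → F X'
X' → ε
X' → /
F → num
F → ( F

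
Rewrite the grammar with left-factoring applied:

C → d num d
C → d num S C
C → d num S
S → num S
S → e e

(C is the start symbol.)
C → d num C'
C' → d
C' → S C''
C'' → C
C'' → ε
S → num S
S → e e

Left-factoring transforms A → αβ₁ | αβ₂ into A → αA' and A' → β₁ | β₂
(α is the longest common prefix among the alternatives). Repeat until
no nonterminal has two alternatives with a common prefix.

Round 1: C has alternatives sharing prefix 'd num'. Introduce C': C → d num C'
  Add: C' → d
  Add: C' → S C
  Add: C' → S

Round 2: C' has alternatives sharing prefix 'S'. Introduce C'': C' → S C''
  Add: C'' → C
  Add: C'' → ε

No remaining common prefixes — done.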